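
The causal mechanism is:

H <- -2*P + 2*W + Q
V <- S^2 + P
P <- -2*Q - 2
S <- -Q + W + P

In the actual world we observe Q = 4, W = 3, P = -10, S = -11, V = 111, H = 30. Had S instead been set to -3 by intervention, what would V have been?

-1

Intervening sets S = -3 and removes its equation (S <- -Q + W + P).
P = -2*Q - 2  [with Q=4]  = -10
V = S^2 + P  [with S=-3, P=-10]  = -1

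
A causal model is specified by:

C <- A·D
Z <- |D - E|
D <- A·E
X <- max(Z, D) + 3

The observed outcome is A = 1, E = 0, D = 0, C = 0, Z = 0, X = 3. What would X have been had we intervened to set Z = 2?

The intervention breaks the incoming arrows to Z: Z <- |D - E| no longer applies, and Z = 2.
D = A·E  [with A=1, E=0]  = 0
X = max(Z, D) + 3  [with Z=2, D=0]  = 5

5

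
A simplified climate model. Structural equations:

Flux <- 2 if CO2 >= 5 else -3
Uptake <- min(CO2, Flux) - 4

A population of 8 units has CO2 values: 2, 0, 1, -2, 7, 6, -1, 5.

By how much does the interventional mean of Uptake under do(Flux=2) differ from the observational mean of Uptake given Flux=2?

-1.25

Under do(Flux=2), Flux's equation is replaced by Flux=2 for every unit. Per-unit Uptake: -2, -4, -3, -6, -2, -2, -5, -2. Mean = -3.25.
Conditioning on Flux=2 selects the 3 unit(s) with CO2 ∈ {7, 6, 5}. Their Uptake values: -2, -2, -2. Mean = -2.
Difference = -3.25 − (-2) = -1.25.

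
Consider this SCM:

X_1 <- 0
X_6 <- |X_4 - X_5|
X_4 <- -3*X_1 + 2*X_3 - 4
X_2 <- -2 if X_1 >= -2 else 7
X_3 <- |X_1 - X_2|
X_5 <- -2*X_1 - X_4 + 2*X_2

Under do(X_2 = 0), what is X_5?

do(X_2=0) replaces the equation X_2 <- -2 if X_1 >= -2 else 7 with the constant X_2 = 0.
X_3 = |X_1 - X_2|  [with X_1=0, X_2=0]  = 0
X_4 = -3*X_1 + 2*X_3 - 4  [with X_1=0, X_3=0]  = -4
X_5 = -2*X_1 - X_4 + 2*X_2  [with X_1=0, X_4=-4, X_2=0]  = 4

4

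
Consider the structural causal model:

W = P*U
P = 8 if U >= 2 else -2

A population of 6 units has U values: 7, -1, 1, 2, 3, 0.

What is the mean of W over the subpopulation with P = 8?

32

E[W|P=8] averages over only the 3 units with P=8 (U = 7, 2, 3): W = 56, 16, 24, mean 32.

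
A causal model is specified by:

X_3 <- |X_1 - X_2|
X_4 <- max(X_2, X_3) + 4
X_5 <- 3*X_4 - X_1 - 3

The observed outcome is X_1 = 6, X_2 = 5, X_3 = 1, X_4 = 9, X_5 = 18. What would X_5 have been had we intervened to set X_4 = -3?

-18

Intervening sets X_4 = -3 and removes its equation (X_4 <- max(X_2, X_3) + 4).
X_5 = 3*X_4 - X_1 - 3  [with X_4=-3, X_1=6]  = -18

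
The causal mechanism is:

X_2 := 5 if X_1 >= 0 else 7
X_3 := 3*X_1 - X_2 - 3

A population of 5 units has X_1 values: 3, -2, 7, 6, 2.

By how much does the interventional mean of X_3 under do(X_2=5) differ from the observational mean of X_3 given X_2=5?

The intervention sets X_2=5 in all 5 units regardless of X_1. Recomputing X_3 per unit gives 1, -14, 13, 10, -2; average 1.6.
E[X_3|X_2=5] averages over only the 4 units with X_2=5 (X_1 = 3, 7, 6, 2): X_3 = 1, 13, 10, -2, mean 5.5.
Difference = 1.6 − 5.5 = -3.9.

-3.9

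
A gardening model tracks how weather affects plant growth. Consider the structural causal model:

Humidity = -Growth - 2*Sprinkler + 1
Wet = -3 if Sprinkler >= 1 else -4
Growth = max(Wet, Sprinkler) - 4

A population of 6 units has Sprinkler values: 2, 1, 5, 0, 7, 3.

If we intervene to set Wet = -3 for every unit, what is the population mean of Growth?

-1

Every unit gets Wet=-3 under the intervention. Growth values become -2, -3, 1, -4, 3, -1; E[Growth|do(Wet=-3)] = -1.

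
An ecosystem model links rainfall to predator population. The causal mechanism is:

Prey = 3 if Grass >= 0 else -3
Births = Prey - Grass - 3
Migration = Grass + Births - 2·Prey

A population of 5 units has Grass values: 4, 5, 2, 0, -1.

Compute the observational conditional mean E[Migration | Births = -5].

-3

E[Migration|Births=-5] averages over only the 2 units with Births=-5 (Grass = 5, -1): Migration = -6, 0, mean -3.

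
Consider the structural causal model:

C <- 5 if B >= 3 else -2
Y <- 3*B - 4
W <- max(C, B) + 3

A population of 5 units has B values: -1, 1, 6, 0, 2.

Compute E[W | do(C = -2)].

4.6

do(C=-2) breaks C's dependence on B. With C=-2 fixed, W across the units is 2, 4, 9, 3, 5, mean 4.6.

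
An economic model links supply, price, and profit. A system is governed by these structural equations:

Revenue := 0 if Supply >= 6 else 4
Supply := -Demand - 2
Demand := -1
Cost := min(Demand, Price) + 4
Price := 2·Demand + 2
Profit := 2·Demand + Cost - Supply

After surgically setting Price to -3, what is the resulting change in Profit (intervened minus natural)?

-2

Under do(Price=-3), the mechanism Price := 2·Demand + 2 is discarded; Price is fixed at -3.
Supply = -Demand - 2  [with Demand=-1]  = -1
Cost = min(Demand, Price) + 4  [with Demand=-1, Price=-3]  = 1
Profit = 2·Demand + Cost - Supply  [with Demand=-1, Cost=1, Supply=-1]  = 0
Without intervention: Price = 2·Demand + 2  [with Demand=-1]  = 0; Supply = -Demand - 2  [with Demand=-1]  = -1; Cost = min(Demand, Price) + 4  [with Demand=-1, Price=0]  = 3; Profit = 2·Demand + Cost - Supply  [with Demand=-1, Cost=3, Supply=-1]  = 2.
Change = 0 − 2 = -2.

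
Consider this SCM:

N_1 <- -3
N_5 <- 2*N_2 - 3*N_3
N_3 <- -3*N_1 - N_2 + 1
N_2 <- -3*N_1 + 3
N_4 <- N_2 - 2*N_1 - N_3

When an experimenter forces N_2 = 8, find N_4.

12

Under do(N_2=8), the mechanism N_2 <- -3*N_1 + 3 is discarded; N_2 is fixed at 8.
N_3 = -3*N_1 - N_2 + 1  [with N_1=-3, N_2=8]  = 2
N_4 = N_2 - 2*N_1 - N_3  [with N_2=8, N_1=-3, N_3=2]  = 12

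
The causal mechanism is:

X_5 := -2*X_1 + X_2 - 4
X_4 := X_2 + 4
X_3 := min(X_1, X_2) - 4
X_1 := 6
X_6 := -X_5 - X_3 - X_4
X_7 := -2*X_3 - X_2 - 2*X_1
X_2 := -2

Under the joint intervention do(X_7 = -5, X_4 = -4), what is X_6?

28

Setting X_7 = -5, X_4 = -4 by intervention discards those variables' equations.
X_3 = min(X_1, X_2) - 4  [with X_1=6, X_2=-2]  = -6
X_5 = -2*X_1 + X_2 - 4  [with X_1=6, X_2=-2]  = -18
X_6 = -X_5 - X_3 - X_4  [with X_5=-18, X_3=-6, X_4=-4]  = 28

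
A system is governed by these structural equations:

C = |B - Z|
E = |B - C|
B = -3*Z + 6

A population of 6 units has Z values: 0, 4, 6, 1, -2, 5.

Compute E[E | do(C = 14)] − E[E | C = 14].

2.5

Under do(C=14), C's equation is replaced by C=14 for every unit. Per-unit E: 8, 20, 26, 11, 2, 23. Mean = 15.
E[E|C=14] averages over only the 2 units with C=14 (Z = -2, 5): E = 2, 23, mean 12.5.
Difference = 15 − 12.5 = 2.5.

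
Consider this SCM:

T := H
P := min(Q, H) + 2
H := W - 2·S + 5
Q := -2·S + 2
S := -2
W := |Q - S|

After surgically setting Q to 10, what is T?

do(Q=10) replaces the equation Q := -2·S + 2 with the constant Q = 10.
W = |Q - S|  [with Q=10, S=-2]  = 12
H = W - 2·S + 5  [with W=12, S=-2]  = 21
T = H  [with H=21]  = 21

21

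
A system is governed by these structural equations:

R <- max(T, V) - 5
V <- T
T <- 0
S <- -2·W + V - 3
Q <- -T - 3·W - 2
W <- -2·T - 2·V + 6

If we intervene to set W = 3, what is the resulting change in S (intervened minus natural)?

6

Intervening sets W = 3 and removes its equation (W <- -2·T - 2·V + 6).
V = T  [with T=0]  = 0
S = -2·W + V - 3  [with W=3, V=0]  = -9
Without intervention: V = T  [with T=0]  = 0; W = -2·T - 2·V + 6  [with T=0, V=0]  = 6; S = -2·W + V - 3  [with W=6, V=0]  = -15.
Change = -9 − (-15) = 6.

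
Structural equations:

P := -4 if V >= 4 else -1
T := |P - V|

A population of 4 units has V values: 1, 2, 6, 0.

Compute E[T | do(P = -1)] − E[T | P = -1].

1.25

Every unit gets P=-1 under the intervention. T values become 2, 3, 7, 1; E[T|do(P=-1)] = 3.25.
E[T|P=-1] averages over only the 3 units with P=-1 (V = 1, 2, 0): T = 2, 3, 1, mean 2.
Difference = 3.25 − 2 = 1.25.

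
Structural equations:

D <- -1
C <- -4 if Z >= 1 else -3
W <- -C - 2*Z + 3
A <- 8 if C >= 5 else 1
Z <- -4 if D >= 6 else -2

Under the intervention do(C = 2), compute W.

5

do(C=2) replaces the equation C <- -4 if Z >= 1 else -3 with the constant C = 2.
Z = -4 if D >= 6 else -2  [with D=-1]  = -2
W = -C - 2*Z + 3  [with C=2, Z=-2]  = 5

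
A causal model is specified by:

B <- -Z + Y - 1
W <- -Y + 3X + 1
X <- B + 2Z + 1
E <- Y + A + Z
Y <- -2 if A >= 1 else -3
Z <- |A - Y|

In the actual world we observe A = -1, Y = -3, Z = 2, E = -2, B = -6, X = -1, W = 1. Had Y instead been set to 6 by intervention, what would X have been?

13

Under do(Y=6), the mechanism Y <- -2 if A >= 1 else -3 is discarded; Y is fixed at 6.
Z = |A - Y|  [with A=-1, Y=6]  = 7
B = -Z + Y - 1  [with Z=7, Y=6]  = -2
X = B + 2Z + 1  [with B=-2, Z=7]  = 13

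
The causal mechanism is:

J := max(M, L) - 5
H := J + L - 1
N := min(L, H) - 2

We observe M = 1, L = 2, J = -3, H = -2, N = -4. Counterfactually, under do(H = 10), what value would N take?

Intervening sets H = 10 and removes its equation (H := J + L - 1).
N = min(L, H) - 2  [with L=2, H=10]  = 0

0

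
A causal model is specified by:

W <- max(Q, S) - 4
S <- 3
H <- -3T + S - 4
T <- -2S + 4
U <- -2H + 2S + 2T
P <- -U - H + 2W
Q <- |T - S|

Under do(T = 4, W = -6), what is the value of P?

Setting T = 4, W = -6 by intervention discards those variables' equations.
H = -3T + S - 4  [with T=4, S=3]  = -13
U = -2H + 2S + 2T  [with H=-13, S=3, T=4]  = 40
P = -U - H + 2W  [with U=40, H=-13, W=-6]  = -39

-39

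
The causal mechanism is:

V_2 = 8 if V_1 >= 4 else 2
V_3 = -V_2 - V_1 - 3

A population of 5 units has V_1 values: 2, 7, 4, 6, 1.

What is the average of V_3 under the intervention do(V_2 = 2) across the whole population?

-9

Under do(V_2=2), V_2's equation is replaced by V_2=2 for every unit. Per-unit V_3: -7, -12, -9, -11, -6. Mean = -9.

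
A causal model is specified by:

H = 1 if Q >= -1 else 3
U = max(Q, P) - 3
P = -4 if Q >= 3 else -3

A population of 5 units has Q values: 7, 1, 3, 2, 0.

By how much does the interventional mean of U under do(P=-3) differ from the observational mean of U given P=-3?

Under do(P=-3), P's equation is replaced by P=-3 for every unit. Per-unit U: 4, -2, 0, -1, -3. Mean = -0.4.
E[U|P=-3] averages over only the 3 units with P=-3 (Q = 1, 2, 0): U = -2, -1, -3, mean -2.
Difference = -0.4 − (-2) = 1.6.

1.6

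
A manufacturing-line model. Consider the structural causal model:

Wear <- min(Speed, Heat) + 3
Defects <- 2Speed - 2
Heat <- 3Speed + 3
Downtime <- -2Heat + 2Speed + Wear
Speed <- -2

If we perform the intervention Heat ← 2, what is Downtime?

-7

do(Heat=2) replaces the equation Heat <- 3Speed + 3 with the constant Heat = 2.
Wear = min(Speed, Heat) + 3  [with Speed=-2, Heat=2]  = 1
Downtime = -2Heat + 2Speed + Wear  [with Heat=2, Speed=-2, Wear=1]  = -7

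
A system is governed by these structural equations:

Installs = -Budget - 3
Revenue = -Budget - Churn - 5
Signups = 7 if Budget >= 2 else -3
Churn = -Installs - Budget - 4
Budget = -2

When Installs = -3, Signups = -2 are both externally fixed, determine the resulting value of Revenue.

Under do(Installs = -3, Signups = -2), each intervened variable's structural equation is replaced by its fixed value.
Churn = -Installs - Budget - 4  [with Installs=-3, Budget=-2]  = 1
Revenue = -Budget - Churn - 5  [with Budget=-2, Churn=1]  = -4

-4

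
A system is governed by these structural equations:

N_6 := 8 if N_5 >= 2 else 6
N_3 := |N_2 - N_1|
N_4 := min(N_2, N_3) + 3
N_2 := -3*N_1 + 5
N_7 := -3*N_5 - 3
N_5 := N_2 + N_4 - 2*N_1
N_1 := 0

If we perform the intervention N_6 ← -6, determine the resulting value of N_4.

do(N_6=-6) replaces the equation N_6 := 8 if N_5 >= 2 else 6 with the constant N_6 = -6.
No directed path runs from N_6 to N_4, so N_4 keeps its natural value.
N_2 = -3*N_1 + 5  [with N_1=0]  = 5
N_3 = |N_2 - N_1|  [with N_2=5, N_1=0]  = 5
N_4 = min(N_2, N_3) + 3  [with N_2=5, N_3=5]  = 8

8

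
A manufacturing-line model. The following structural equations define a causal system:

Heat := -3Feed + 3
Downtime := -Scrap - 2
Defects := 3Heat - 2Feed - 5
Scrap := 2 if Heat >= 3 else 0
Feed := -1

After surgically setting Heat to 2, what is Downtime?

-2

do(Heat=2) replaces the equation Heat := -3Feed + 3 with the constant Heat = 2.
Scrap = 2 if Heat >= 3 else 0  [with Heat=2]  = 0
Downtime = -Scrap - 2  [with Scrap=0]  = -2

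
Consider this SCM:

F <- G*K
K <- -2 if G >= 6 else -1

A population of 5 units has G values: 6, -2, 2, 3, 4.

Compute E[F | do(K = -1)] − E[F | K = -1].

The intervention sets K=-1 in all 5 units regardless of G. Recomputing F per unit gives -6, 2, -2, -3, -4; average -2.6.
E[F|K=-1] averages over only the 4 units with K=-1 (G = -2, 2, 3, 4): F = 2, -2, -3, -4, mean -1.75.
Difference = -2.6 − (-1.75) = -0.85.

-0.85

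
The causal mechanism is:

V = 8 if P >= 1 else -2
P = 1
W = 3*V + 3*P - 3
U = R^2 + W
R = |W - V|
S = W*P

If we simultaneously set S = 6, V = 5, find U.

115

The joint intervention fixes S = 6, V = 5, removing each variable's own equation.
W = 3*V + 3*P - 3  [with V=5, P=1]  = 15
R = |W - V|  [with W=15, V=5]  = 10
U = R^2 + W  [with R=10, W=15]  = 115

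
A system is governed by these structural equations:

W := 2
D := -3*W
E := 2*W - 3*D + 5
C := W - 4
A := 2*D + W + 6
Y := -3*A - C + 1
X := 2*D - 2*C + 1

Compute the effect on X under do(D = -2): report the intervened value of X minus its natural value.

8

Under do(D=-2), the mechanism D := -3*W is discarded; D is fixed at -2.
C = W - 4  [with W=2]  = -2
X = 2*D - 2*C + 1  [with D=-2, C=-2]  = 1
Without intervention: D = -3*W  [with W=2]  = -6; C = W - 4  [with W=2]  = -2; X = 2*D - 2*C + 1  [with D=-6, C=-2]  = -7.
Change = 1 − (-7) = 8.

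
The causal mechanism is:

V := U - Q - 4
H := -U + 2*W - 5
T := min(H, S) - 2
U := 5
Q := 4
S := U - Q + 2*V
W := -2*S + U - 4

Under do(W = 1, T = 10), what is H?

-8

Under do(W = 1, T = 10), each intervened variable's structural equation is replaced by its fixed value.
H = -U + 2*W - 5  [with U=5, W=1]  = -8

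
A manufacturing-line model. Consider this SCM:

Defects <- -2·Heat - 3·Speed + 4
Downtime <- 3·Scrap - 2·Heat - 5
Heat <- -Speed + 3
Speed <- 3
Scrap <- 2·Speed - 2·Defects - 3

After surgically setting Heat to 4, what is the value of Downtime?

do(Heat=4) replaces the equation Heat <- -Speed + 3 with the constant Heat = 4.
Defects = -2·Heat - 3·Speed + 4  [with Heat=4, Speed=3]  = -13
Scrap = 2·Speed - 2·Defects - 3  [with Speed=3, Defects=-13]  = 29
Downtime = 3·Scrap - 2·Heat - 5  [with Scrap=29, Heat=4]  = 74

74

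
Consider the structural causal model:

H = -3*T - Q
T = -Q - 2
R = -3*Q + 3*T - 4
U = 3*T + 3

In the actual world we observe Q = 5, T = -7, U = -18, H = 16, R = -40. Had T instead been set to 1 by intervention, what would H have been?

-8

Under do(T=1), the mechanism T = -Q - 2 is discarded; T is fixed at 1.
H = -3*T - Q  [with T=1, Q=5]  = -8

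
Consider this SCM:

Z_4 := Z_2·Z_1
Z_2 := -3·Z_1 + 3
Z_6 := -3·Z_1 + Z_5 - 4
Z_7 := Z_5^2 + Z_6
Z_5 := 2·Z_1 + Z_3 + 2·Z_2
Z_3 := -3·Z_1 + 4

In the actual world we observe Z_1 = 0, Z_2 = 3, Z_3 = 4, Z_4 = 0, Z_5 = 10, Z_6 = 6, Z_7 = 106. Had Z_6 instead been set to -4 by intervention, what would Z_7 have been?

Intervening sets Z_6 = -4 and removes its equation (Z_6 := -3·Z_1 + Z_5 - 4).
Z_2 = -3·Z_1 + 3  [with Z_1=0]  = 3
Z_3 = -3·Z_1 + 4  [with Z_1=0]  = 4
Z_5 = 2·Z_1 + Z_3 + 2·Z_2  [with Z_1=0, Z_3=4, Z_2=3]  = 10
Z_7 = Z_5^2 + Z_6  [with Z_5=10, Z_6=-4]  = 96

96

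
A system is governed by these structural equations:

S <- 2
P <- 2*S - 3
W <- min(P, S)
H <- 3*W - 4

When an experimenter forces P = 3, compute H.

Under do(P=3), the mechanism P <- 2*S - 3 is discarded; P is fixed at 3.
W = min(P, S)  [with P=3, S=2]  = 2
H = 3*W - 4  [with W=2]  = 2

2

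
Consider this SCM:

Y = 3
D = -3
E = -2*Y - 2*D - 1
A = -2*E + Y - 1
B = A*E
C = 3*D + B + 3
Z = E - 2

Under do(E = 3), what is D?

-3

Under do(E=3), the mechanism E = -2*Y - 2*D - 1 is discarded; E is fixed at 3.
Since D is not a descendant of the intervened variable, it is unaffected.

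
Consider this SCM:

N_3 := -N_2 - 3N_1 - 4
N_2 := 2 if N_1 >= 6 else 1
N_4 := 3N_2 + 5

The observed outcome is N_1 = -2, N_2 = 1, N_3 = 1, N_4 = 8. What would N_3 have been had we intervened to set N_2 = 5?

-3

The intervention breaks the incoming arrows to N_2: N_2 := 2 if N_1 >= 6 else 1 no longer applies, and N_2 = 5.
N_3 = -N_2 - 3N_1 - 4  [with N_2=5, N_1=-2]  = -3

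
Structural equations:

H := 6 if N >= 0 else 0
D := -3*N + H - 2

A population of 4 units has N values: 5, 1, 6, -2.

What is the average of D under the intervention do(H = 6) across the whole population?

Every unit gets H=6 under the intervention. D values become -11, 1, -14, 10; E[D|do(H=6)] = -3.5.

-3.5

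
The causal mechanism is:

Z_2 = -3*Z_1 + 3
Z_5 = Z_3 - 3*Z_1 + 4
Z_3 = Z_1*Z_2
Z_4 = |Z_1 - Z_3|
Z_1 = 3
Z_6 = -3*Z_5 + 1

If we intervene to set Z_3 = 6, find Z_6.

The intervention breaks the incoming arrows to Z_3: Z_3 = Z_1*Z_2 no longer applies, and Z_3 = 6.
Z_5 = Z_3 - 3*Z_1 + 4  [with Z_3=6, Z_1=3]  = 1
Z_6 = -3*Z_5 + 1  [with Z_5=1]  = -2

-2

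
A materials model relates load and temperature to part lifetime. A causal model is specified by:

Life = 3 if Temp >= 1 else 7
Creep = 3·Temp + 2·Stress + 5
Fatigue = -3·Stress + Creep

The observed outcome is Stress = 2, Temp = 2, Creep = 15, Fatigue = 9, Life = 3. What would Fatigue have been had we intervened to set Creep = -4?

-10

The intervention breaks the incoming arrows to Creep: Creep = 3·Temp + 2·Stress + 5 no longer applies, and Creep = -4.
Fatigue = -3·Stress + Creep  [with Stress=2, Creep=-4]  = -10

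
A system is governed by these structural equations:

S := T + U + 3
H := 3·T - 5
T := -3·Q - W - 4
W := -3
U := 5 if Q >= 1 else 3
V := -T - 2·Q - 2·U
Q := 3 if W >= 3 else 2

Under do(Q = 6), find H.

Under do(Q=6), the mechanism Q := 3 if W >= 3 else 2 is discarded; Q is fixed at 6.
T = -3·Q - W - 4  [with Q=6, W=-3]  = -19
H = 3·T - 5  [with T=-19]  = -62

-62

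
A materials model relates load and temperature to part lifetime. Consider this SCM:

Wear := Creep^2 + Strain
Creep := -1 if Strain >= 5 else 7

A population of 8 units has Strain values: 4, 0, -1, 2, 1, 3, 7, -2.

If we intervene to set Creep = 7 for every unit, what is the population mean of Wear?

50.75

Every unit gets Creep=7 under the intervention. Wear values become 53, 49, 48, 51, 50, 52, 56, 47; E[Wear|do(Creep=7)] = 50.75.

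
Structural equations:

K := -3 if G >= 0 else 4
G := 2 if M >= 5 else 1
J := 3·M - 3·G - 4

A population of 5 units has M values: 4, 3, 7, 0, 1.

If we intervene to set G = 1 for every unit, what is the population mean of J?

2

The intervention sets G=1 in all 5 units regardless of M. Recomputing J per unit gives 5, 2, 14, -7, -4; average 2.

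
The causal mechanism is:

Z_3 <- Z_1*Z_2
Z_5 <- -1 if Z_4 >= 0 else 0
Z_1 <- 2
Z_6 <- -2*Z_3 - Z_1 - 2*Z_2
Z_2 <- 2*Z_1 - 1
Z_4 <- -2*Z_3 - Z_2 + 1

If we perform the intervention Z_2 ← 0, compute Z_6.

-2

Under do(Z_2=0), the mechanism Z_2 <- 2*Z_1 - 1 is discarded; Z_2 is fixed at 0.
Z_3 = Z_1*Z_2  [with Z_1=2, Z_2=0]  = 0
Z_6 = -2*Z_3 - Z_1 - 2*Z_2  [with Z_3=0, Z_1=2, Z_2=0]  = -2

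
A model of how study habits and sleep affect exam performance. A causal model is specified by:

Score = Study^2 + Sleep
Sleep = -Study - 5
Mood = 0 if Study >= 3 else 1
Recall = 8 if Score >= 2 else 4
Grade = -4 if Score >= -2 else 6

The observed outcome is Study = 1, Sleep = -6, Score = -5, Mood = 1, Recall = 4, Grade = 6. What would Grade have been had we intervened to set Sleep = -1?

-4

Under do(Sleep=-1), the mechanism Sleep = -Study - 5 is discarded; Sleep is fixed at -1.
Score = Study^2 + Sleep  [with Study=1, Sleep=-1]  = 0
Grade = -4 if Score >= -2 else 6  [with Score=0]  = -4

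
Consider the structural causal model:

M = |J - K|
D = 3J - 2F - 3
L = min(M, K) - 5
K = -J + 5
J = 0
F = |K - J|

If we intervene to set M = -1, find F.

Under do(M=-1), the mechanism M = |J - K| is discarded; M is fixed at -1.
Since F is not a descendant of the intervened variable, it is unaffected.
K = -J + 5  [with J=0]  = 5
F = |K - J|  [with K=5, J=0]  = 5

5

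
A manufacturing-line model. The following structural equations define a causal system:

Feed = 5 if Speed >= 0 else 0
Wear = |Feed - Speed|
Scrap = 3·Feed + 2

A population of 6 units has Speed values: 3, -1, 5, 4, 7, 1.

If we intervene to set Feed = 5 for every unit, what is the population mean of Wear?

2.5

do(Feed=5) breaks Feed's dependence on Speed. With Feed=5 fixed, Wear across the units is 2, 6, 0, 1, 2, 4, mean 2.5.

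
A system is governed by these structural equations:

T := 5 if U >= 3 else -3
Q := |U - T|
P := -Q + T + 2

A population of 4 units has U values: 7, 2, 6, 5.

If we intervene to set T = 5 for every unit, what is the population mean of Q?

The intervention sets T=5 in all 4 units regardless of U. Recomputing Q per unit gives 2, 3, 1, 0; average 1.5.

1.5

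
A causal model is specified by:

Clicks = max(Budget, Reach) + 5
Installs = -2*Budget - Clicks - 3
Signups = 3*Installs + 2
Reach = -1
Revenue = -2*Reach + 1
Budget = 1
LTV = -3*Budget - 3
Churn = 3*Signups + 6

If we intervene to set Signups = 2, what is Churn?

12

The intervention breaks the incoming arrows to Signups: Signups = 3*Installs + 2 no longer applies, and Signups = 2.
Churn = 3*Signups + 6  [with Signups=2]  = 12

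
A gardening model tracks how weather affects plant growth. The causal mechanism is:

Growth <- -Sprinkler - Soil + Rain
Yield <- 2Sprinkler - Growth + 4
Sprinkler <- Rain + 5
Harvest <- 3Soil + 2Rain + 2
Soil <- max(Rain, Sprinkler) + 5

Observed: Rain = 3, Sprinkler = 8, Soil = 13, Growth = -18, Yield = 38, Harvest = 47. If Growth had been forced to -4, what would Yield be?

24

Intervening sets Growth = -4 and removes its equation (Growth <- -Sprinkler - Soil + Rain).
Sprinkler = Rain + 5  [with Rain=3]  = 8
Yield = 2Sprinkler - Growth + 4  [with Sprinkler=8, Growth=-4]  = 24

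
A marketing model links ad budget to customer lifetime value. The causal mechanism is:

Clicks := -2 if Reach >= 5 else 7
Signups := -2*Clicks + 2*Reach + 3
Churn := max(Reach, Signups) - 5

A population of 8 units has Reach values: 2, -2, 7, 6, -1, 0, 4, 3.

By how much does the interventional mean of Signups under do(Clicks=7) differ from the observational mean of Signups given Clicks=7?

2.75

Every unit gets Clicks=7 under the intervention. Signups values become -7, -15, 3, 1, -13, -11, -3, -5; E[Signups|do(Clicks=7)] = -6.25.
E[Signups|Clicks=7] averages over only the 6 units with Clicks=7 (Reach = 2, -2, -1, 0, 4, 3): Signups = -7, -15, -13, -11, -3, -5, mean -9.
Difference = -6.25 − (-9) = 2.75.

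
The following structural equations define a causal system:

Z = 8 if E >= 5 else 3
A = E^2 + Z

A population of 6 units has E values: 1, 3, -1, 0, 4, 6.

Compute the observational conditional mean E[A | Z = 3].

E[A|Z=3] averages over only the 5 units with Z=3 (E = 1, 3, -1, 0, 4): A = 4, 12, 4, 3, 19, mean 8.4.

8.4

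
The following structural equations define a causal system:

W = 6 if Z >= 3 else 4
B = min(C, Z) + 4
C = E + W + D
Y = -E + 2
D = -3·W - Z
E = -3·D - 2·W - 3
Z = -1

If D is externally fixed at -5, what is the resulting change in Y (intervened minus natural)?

18

do(D=-5) replaces the equation D = -3·W - Z with the constant D = -5.
W = 6 if Z >= 3 else 4  [with Z=-1]  = 4
E = -3·D - 2·W - 3  [with D=-5, W=4]  = 4
Y = -E + 2  [with E=4]  = -2
Without intervention: W = 6 if Z >= 3 else 4  [with Z=-1]  = 4; D = -3·W - Z  [with W=4, Z=-1]  = -11; E = -3·D - 2·W - 3  [with D=-11, W=4]  = 22; Y = -E + 2  [with E=22]  = -20.
Change = -2 − (-20) = 18.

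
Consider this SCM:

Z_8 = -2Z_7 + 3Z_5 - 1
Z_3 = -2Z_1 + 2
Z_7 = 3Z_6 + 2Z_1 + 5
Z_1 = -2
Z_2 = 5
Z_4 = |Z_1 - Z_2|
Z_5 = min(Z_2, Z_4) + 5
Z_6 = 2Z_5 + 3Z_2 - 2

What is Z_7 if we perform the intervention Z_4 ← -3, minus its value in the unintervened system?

The intervention breaks the incoming arrows to Z_4: Z_4 = |Z_1 - Z_2| no longer applies, and Z_4 = -3.
Z_5 = min(Z_2, Z_4) + 5  [with Z_2=5, Z_4=-3]  = 2
Z_6 = 2Z_5 + 3Z_2 - 2  [with Z_5=2, Z_2=5]  = 17
Z_7 = 3Z_6 + 2Z_1 + 5  [with Z_6=17, Z_1=-2]  = 52
Without intervention: Z_4 = |Z_1 - Z_2|  [with Z_1=-2, Z_2=5]  = 7; Z_5 = min(Z_2, Z_4) + 5  [with Z_2=5, Z_4=7]  = 10; Z_6 = 2Z_5 + 3Z_2 - 2  [with Z_5=10, Z_2=5]  = 33; Z_7 = 3Z_6 + 2Z_1 + 5  [with Z_6=33, Z_1=-2]  = 100.
Change = 52 − 100 = -48.

-48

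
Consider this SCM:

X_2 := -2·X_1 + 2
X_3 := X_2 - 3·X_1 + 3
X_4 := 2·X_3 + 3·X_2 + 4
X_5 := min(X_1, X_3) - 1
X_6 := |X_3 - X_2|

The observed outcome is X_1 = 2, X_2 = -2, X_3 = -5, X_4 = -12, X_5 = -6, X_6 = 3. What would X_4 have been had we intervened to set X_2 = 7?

Under do(X_2=7), the mechanism X_2 := -2·X_1 + 2 is discarded; X_2 is fixed at 7.
X_3 = X_2 - 3·X_1 + 3  [with X_2=7, X_1=2]  = 4
X_4 = 2·X_3 + 3·X_2 + 4  [with X_3=4, X_2=7]  = 33

33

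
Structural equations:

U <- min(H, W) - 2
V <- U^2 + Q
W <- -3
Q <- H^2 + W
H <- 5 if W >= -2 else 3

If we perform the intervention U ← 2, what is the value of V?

do(U=2) replaces the equation U <- min(H, W) - 2 with the constant U = 2.
H = 5 if W >= -2 else 3  [with W=-3]  = 3
Q = H^2 + W  [with H=3, W=-3]  = 6
V = U^2 + Q  [with U=2, Q=6]  = 10

10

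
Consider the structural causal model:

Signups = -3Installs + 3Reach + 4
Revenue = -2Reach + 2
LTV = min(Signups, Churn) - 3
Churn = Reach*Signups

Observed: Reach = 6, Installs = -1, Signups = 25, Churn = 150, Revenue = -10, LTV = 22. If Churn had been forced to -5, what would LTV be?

-8

Under do(Churn=-5), the mechanism Churn = Reach*Signups is discarded; Churn is fixed at -5.
Signups = -3Installs + 3Reach + 4  [with Installs=-1, Reach=6]  = 25
LTV = min(Signups, Churn) - 3  [with Signups=25, Churn=-5]  = -8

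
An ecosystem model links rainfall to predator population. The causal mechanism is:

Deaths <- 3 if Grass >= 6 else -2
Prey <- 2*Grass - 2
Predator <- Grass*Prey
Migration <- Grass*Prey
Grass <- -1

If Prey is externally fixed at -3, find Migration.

3

do(Prey=-3) replaces the equation Prey <- 2*Grass - 2 with the constant Prey = -3.
Migration = Grass*Prey  [with Grass=-1, Prey=-3]  = 3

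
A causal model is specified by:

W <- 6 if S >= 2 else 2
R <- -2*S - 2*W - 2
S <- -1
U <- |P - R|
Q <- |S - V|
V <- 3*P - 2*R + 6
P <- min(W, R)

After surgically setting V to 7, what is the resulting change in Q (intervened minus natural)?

The intervention breaks the incoming arrows to V: V <- 3*P - 2*R + 6 no longer applies, and V = 7.
Q = |S - V|  [with S=-1, V=7]  = 8
Without intervention: W = 6 if S >= 2 else 2  [with S=-1]  = 2; R = -2*S - 2*W - 2  [with S=-1, W=2]  = -4; P = min(W, R)  [with W=2, R=-4]  = -4; V = 3*P - 2*R + 6  [with P=-4, R=-4]  = 2; Q = |S - V|  [with S=-1, V=2]  = 3.
Change = 8 − 3 = 5.

5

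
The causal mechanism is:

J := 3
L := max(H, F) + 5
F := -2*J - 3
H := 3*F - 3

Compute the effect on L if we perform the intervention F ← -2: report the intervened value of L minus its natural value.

7

Under do(F=-2), the mechanism F := -2*J - 3 is discarded; F is fixed at -2.
H = 3*F - 3  [with F=-2]  = -9
L = max(H, F) + 5  [with H=-9, F=-2]  = 3
Without intervention: F = -2*J - 3  [with J=3]  = -9; H = 3*F - 3  [with F=-9]  = -30; L = max(H, F) + 5  [with H=-30, F=-9]  = -4.
Change = 3 − (-4) = 7.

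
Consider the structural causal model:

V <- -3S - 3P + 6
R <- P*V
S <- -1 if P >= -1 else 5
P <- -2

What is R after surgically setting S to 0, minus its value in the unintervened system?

-30

Under do(S=0), the mechanism S <- -1 if P >= -1 else 5 is discarded; S is fixed at 0.
V = -3S - 3P + 6  [with S=0, P=-2]  = 12
R = P*V  [with P=-2, V=12]  = -24
Without intervention: S = -1 if P >= -1 else 5  [with P=-2]  = 5; V = -3S - 3P + 6  [with S=5, P=-2]  = -3; R = P*V  [with P=-2, V=-3]  = 6.
Change = -24 − 6 = -30.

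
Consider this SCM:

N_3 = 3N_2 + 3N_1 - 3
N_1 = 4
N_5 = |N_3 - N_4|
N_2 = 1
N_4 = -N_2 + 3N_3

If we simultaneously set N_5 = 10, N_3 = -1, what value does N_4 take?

Under do(N_5 = 10, N_3 = -1), each intervened variable's structural equation is replaced by its fixed value.
N_4 = -N_2 + 3N_3  [with N_2=1, N_3=-1]  = -4

-4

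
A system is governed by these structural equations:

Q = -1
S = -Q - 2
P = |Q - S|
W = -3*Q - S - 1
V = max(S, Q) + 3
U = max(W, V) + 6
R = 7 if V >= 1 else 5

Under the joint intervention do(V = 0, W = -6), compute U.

6

Setting V = 0, W = -6 by intervention discards those variables' equations.
U = max(W, V) + 6  [with W=-6, V=0]  = 6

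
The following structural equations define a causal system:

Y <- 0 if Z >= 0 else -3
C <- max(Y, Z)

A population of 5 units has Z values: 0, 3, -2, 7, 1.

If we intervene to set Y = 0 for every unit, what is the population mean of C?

2.2

do(Y=0) breaks Y's dependence on Z. With Y=0 fixed, C across the units is 0, 3, 0, 7, 1, mean 2.2.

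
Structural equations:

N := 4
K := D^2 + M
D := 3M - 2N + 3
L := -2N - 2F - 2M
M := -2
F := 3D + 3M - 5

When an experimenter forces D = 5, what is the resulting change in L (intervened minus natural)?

The intervention breaks the incoming arrows to D: D := 3M - 2N + 3 no longer applies, and D = 5.
F = 3D + 3M - 5  [with D=5, M=-2]  = 4
L = -2N - 2F - 2M  [with N=4, F=4, M=-2]  = -12
Without intervention: D = 3M - 2N + 3  [with M=-2, N=4]  = -11; F = 3D + 3M - 5  [with D=-11, M=-2]  = -44; L = -2N - 2F - 2M  [with N=4, F=-44, M=-2]  = 84.
Change = -12 − 84 = -96.

-96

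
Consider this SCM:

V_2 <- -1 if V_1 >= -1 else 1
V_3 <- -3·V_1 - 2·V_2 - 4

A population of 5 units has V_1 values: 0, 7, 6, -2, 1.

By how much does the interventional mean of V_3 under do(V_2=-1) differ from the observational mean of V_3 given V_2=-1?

3.3

Every unit gets V_2=-1 under the intervention. V_3 values become -2, -23, -20, 4, -5; E[V_3|do(V_2=-1)] = -9.2.
Observing V_2=-1 restricts to units where V_2's equation naturally yields -1: V_1 ∈ {0, 7, 6, 1}. In that subpopulation V_3 = -2, -23, -20, -5, mean -12.5.
Difference = -9.2 − (-12.5) = 3.3.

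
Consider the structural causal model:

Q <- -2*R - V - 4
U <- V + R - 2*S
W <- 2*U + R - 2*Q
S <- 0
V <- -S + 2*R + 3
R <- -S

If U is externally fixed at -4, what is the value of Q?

-7

The intervention breaks the incoming arrows to U: U <- V + R - 2*S no longer applies, and U = -4.
Since Q is not a descendant of the intervened variable, it is unaffected.
R = -S  [with S=0]  = 0
V = -S + 2*R + 3  [with S=0, R=0]  = 3
Q = -2*R - V - 4  [with R=0, V=3]  = -7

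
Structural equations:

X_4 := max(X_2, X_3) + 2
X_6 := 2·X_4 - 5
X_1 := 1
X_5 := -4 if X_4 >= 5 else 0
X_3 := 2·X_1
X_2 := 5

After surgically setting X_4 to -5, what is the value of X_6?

-15

Under do(X_4=-5), the mechanism X_4 := max(X_2, X_3) + 2 is discarded; X_4 is fixed at -5.
X_6 = 2·X_4 - 5  [with X_4=-5]  = -15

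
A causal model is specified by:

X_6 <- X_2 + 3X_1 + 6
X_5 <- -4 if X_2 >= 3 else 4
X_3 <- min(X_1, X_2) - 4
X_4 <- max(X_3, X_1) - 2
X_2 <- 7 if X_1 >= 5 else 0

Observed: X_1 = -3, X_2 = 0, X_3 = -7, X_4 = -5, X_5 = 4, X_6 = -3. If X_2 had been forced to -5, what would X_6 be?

Under do(X_2=-5), the mechanism X_2 <- 7 if X_1 >= 5 else 0 is discarded; X_2 is fixed at -5.
X_6 = X_2 + 3X_1 + 6  [with X_2=-5, X_1=-3]  = -8

-8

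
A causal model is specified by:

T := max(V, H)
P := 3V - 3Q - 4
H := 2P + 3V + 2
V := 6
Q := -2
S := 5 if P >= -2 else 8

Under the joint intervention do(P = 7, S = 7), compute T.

34

The joint intervention fixes P = 7, S = 7, removing each variable's own equation.
H = 2P + 3V + 2  [with P=7, V=6]  = 34
T = max(V, H)  [with V=6, H=34]  = 34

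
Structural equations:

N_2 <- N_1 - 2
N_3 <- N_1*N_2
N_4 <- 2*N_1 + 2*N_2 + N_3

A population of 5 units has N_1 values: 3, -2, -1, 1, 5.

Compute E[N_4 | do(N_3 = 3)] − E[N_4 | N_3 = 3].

0.8

Under do(N_3=3), N_3's equation is replaced by N_3=3 for every unit. Per-unit N_4: 11, -9, -5, 3, 19. Mean = 3.8.
Conditioning on N_3=3 selects the 2 unit(s) with N_1 ∈ {3, -1}. Their N_4 values: 11, -5. Mean = 3.
Difference = 3.8 − 3 = 0.8.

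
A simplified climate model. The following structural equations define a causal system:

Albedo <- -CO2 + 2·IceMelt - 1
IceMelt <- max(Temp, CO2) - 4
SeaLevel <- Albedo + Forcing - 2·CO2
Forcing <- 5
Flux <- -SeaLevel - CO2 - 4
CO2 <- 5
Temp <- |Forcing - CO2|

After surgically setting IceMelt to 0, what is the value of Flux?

The intervention breaks the incoming arrows to IceMelt: IceMelt <- max(Temp, CO2) - 4 no longer applies, and IceMelt = 0.
Albedo = -CO2 + 2·IceMelt - 1  [with CO2=5, IceMelt=0]  = -6
SeaLevel = Albedo + Forcing - 2·CO2  [with Albedo=-6, Forcing=5, CO2=5]  = -11
Flux = -SeaLevel - CO2 - 4  [with SeaLevel=-11, CO2=5]  = 2

2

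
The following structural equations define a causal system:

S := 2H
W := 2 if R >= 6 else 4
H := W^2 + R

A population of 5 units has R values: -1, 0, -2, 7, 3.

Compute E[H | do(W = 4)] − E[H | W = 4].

do(W=4) breaks W's dependence on R. With W=4 fixed, H across the units is 15, 16, 14, 23, 19, mean 17.4.
E[H|W=4] averages over only the 4 units with W=4 (R = -1, 0, -2, 3): H = 15, 16, 14, 19, mean 16.
Difference = 17.4 − 16 = 1.4.

1.4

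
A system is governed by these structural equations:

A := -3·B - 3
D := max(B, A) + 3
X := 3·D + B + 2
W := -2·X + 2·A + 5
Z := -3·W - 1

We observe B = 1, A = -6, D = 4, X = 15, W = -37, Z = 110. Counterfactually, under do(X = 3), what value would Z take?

38

Under do(X=3), the mechanism X := 3·D + B + 2 is discarded; X is fixed at 3.
A = -3·B - 3  [with B=1]  = -6
W = -2·X + 2·A + 5  [with X=3, A=-6]  = -13
Z = -3·W - 1  [with W=-13]  = 38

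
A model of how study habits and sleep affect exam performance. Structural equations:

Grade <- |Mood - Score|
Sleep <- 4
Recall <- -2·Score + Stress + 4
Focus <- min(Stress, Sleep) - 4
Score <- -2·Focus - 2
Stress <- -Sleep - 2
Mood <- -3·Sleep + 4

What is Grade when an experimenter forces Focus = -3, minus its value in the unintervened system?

-14

The intervention breaks the incoming arrows to Focus: Focus <- min(Stress, Sleep) - 4 no longer applies, and Focus = -3.
Score = -2·Focus - 2  [with Focus=-3]  = 4
Mood = -3·Sleep + 4  [with Sleep=4]  = -8
Grade = |Mood - Score|  [with Mood=-8, Score=4]  = 12
Without intervention: Stress = -Sleep - 2  [with Sleep=4]  = -6; Focus = min(Stress, Sleep) - 4  [with Stress=-6, Sleep=4]  = -10; Score = -2·Focus - 2  [with Focus=-10]  = 18; Mood = -3·Sleep + 4  [with Sleep=4]  = -8; Grade = |Mood - Score|  [with Mood=-8, Score=18]  = 26.
Change = 12 − 26 = -14.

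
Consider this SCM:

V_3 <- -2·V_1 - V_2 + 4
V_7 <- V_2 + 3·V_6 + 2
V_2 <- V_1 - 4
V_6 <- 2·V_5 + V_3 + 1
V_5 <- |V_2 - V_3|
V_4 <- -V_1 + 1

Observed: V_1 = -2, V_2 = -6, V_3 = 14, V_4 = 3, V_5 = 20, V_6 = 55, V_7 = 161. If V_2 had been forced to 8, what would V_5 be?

do(V_2=8) replaces the equation V_2 <- V_1 - 4 with the constant V_2 = 8.
V_3 = -2·V_1 - V_2 + 4  [with V_1=-2, V_2=8]  = 0
V_5 = |V_2 - V_3|  [with V_2=8, V_3=0]  = 8

8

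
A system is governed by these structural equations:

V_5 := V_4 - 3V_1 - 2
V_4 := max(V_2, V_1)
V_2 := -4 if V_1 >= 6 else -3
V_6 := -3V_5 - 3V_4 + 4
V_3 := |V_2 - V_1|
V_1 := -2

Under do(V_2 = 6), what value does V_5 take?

do(V_2=6) replaces the equation V_2 := -4 if V_1 >= 6 else -3 with the constant V_2 = 6.
V_4 = max(V_2, V_1)  [with V_2=6, V_1=-2]  = 6
V_5 = V_4 - 3V_1 - 2  [with V_4=6, V_1=-2]  = 10

10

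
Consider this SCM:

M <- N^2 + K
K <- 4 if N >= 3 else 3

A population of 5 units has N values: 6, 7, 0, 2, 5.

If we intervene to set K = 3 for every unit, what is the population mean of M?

25.8

do(K=3) breaks K's dependence on N. With K=3 fixed, M across the units is 39, 52, 3, 7, 28, mean 25.8.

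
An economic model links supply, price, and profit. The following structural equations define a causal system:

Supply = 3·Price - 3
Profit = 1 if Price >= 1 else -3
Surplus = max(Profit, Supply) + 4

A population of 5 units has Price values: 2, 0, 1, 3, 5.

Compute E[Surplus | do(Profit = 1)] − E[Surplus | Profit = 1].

-0.9

Under do(Profit=1), Profit's equation is replaced by Profit=1 for every unit. Per-unit Surplus: 7, 5, 5, 10, 16. Mean = 8.6.
Conditioning on Profit=1 selects the 4 unit(s) with Price ∈ {2, 1, 3, 5}. Their Surplus values: 7, 5, 10, 16. Mean = 9.5.
Difference = 8.6 − 9.5 = -0.9.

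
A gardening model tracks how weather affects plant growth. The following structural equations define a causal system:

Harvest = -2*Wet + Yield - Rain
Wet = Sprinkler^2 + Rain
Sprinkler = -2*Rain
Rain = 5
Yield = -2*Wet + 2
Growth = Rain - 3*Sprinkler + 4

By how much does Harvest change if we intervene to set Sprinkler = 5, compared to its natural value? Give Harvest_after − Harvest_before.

300

Under do(Sprinkler=5), the mechanism Sprinkler = -2*Rain is discarded; Sprinkler is fixed at 5.
Wet = Sprinkler^2 + Rain  [with Sprinkler=5, Rain=5]  = 30
Yield = -2*Wet + 2  [with Wet=30]  = -58
Harvest = -2*Wet + Yield - Rain  [with Wet=30, Yield=-58, Rain=5]  = -123
Without intervention: Sprinkler = -2*Rain  [with Rain=5]  = -10; Wet = Sprinkler^2 + Rain  [with Sprinkler=-10, Rain=5]  = 105; Yield = -2*Wet + 2  [with Wet=105]  = -208; Harvest = -2*Wet + Yield - Rain  [with Wet=105, Yield=-208, Rain=5]  = -423.
Change = -123 − (-423) = 300.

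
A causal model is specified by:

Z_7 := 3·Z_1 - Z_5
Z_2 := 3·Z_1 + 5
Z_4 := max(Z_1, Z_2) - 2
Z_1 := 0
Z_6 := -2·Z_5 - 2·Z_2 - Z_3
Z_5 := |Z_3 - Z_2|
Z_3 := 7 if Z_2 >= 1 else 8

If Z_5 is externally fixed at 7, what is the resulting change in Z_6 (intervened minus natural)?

-10

The intervention breaks the incoming arrows to Z_5: Z_5 := |Z_3 - Z_2| no longer applies, and Z_5 = 7.
Z_2 = 3·Z_1 + 5  [with Z_1=0]  = 5
Z_3 = 7 if Z_2 >= 1 else 8  [with Z_2=5]  = 7
Z_6 = -2·Z_5 - 2·Z_2 - Z_3  [with Z_5=7, Z_2=5, Z_3=7]  = -31
Without intervention: Z_2 = 3·Z_1 + 5  [with Z_1=0]  = 5; Z_3 = 7 if Z_2 >= 1 else 8  [with Z_2=5]  = 7; Z_5 = |Z_3 - Z_2|  [with Z_3=7, Z_2=5]  = 2; Z_6 = -2·Z_5 - 2·Z_2 - Z_3  [with Z_5=2, Z_2=5, Z_3=7]  = -21.
Change = -31 − (-21) = -10.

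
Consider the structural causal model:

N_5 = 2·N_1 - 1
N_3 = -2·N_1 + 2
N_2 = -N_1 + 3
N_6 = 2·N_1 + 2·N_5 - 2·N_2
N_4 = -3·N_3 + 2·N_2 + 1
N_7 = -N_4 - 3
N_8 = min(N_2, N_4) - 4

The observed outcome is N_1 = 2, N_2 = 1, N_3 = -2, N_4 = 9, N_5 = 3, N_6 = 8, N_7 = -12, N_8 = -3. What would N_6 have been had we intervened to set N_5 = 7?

The intervention breaks the incoming arrows to N_5: N_5 = 2·N_1 - 1 no longer applies, and N_5 = 7.
N_2 = -N_1 + 3  [with N_1=2]  = 1
N_6 = 2·N_1 + 2·N_5 - 2·N_2  [with N_1=2, N_5=7, N_2=1]  = 16

16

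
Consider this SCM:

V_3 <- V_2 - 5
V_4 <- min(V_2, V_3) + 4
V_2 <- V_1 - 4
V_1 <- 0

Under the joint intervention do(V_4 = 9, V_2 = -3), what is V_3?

Setting V_4 = 9, V_2 = -3 by intervention discards those variables' equations.
V_3 = V_2 - 5  [with V_2=-3]  = -8

-8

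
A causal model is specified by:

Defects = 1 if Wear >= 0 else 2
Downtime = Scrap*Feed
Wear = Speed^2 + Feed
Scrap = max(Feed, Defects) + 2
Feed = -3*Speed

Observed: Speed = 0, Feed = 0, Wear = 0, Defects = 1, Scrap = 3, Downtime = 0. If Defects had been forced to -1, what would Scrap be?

Intervening sets Defects = -1 and removes its equation (Defects = 1 if Wear >= 0 else 2).
Feed = -3*Speed  [with Speed=0]  = 0
Scrap = max(Feed, Defects) + 2  [with Feed=0, Defects=-1]  = 2

2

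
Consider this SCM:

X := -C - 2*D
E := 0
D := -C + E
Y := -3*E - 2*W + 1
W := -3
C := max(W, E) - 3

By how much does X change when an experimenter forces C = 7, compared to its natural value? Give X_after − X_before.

The intervention breaks the incoming arrows to C: C := max(W, E) - 3 no longer applies, and C = 7.
D = -C + E  [with C=7, E=0]  = -7
X = -C - 2*D  [with C=7, D=-7]  = 7
Without intervention: C = max(W, E) - 3  [with W=-3, E=0]  = -3; D = -C + E  [with C=-3, E=0]  = 3; X = -C - 2*D  [with C=-3, D=3]  = -3.
Change = 7 − (-3) = 10.

10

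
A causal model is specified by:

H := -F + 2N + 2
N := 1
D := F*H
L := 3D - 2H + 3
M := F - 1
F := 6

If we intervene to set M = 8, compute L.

The intervention breaks the incoming arrows to M: M := F - 1 no longer applies, and M = 8.
Since L is not a descendant of the intervened variable, it is unaffected.
H = -F + 2N + 2  [with F=6, N=1]  = -2
D = F*H  [with F=6, H=-2]  = -12
L = 3D - 2H + 3  [with D=-12, H=-2]  = -29

-29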